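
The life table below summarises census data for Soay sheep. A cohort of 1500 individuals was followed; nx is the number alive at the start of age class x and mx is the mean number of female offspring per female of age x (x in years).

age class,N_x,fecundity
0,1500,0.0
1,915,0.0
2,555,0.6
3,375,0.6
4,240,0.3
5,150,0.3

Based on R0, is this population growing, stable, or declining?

declining

lx = nx/n0 = nx/1500: 1, 0.61, 0.37, 0.25, 0.16, 0.1
R0 = Σ lx·mx = 0 + 0 + 0.222 + 0.15 + 0.048 + 0.03 = 0.45
R0 < 1, so the population is declining.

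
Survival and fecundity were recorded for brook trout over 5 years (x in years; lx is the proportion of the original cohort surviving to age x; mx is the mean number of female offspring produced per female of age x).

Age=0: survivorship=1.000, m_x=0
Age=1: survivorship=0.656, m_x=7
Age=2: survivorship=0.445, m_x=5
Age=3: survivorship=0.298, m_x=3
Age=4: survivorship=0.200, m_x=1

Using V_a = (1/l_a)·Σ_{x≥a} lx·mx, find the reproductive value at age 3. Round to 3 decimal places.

3.671

lx·mx for x ≥ 3: 0.894, 0.2 → sum = 1.094
V_3 = 1.094 / l_3 = 1.094 / 0.298 = 3.671141… → 3.671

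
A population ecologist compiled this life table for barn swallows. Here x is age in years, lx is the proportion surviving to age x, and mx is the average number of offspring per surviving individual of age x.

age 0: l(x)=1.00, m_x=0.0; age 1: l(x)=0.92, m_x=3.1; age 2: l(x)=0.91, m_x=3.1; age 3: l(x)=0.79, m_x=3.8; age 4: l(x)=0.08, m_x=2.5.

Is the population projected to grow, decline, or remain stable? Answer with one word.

R0 = Σ lx·mx = 0 + 2.852 + 2.821 + 3.002 + 0.2 = 8.875
R0 > 1, so the population is growing.

growing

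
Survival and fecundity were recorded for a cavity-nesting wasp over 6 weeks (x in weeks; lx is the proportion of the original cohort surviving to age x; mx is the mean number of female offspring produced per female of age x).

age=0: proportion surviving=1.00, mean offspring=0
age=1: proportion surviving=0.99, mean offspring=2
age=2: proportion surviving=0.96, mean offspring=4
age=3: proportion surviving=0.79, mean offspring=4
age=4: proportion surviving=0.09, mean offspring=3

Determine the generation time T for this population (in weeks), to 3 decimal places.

2.186

lx·mx: 0, 1.98, 3.84, 3.16, 0.27 → R0 = 9.25
x·lx·mx: 0, 1.98, 7.68, 9.48, 1.08 → Σ = 20.22
T = 20.22 / 9.25 = 2.185946… → 2.186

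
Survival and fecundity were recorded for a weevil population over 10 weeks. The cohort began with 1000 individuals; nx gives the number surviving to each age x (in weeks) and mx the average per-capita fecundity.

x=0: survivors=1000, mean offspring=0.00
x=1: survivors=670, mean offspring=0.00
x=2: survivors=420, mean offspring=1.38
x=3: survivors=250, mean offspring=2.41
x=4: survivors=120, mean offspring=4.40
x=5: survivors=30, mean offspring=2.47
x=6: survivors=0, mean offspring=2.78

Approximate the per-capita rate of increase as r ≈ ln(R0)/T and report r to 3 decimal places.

lx = nx/n0 = nx/1000: 1, 0.67, 0.42, 0.25, 0.12, 0.03, 0
R0 = Σ lx·mx = 0 + 0 + 0.5796 + 0.6025 + 0.528 + 0.0741 + 0 = 1.7842
Σ x·lx·mx = 5.4492; T = 5.4492/1.7842 = 3.05414…
r ≈ ln(R0)/T = ln(1.7842)/3.05414… = 0.18957… → 0.190

0.190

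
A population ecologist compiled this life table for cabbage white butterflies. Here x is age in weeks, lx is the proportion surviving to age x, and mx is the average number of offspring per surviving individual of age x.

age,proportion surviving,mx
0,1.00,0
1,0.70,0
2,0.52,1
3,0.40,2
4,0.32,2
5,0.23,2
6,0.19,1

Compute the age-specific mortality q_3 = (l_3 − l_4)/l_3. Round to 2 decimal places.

q_3 = (l_3 − l_4) / l_3 = (0.4 − 0.32) / 0.4
     = 0.08 / 0.4 = 0.2 → 0.20

0.20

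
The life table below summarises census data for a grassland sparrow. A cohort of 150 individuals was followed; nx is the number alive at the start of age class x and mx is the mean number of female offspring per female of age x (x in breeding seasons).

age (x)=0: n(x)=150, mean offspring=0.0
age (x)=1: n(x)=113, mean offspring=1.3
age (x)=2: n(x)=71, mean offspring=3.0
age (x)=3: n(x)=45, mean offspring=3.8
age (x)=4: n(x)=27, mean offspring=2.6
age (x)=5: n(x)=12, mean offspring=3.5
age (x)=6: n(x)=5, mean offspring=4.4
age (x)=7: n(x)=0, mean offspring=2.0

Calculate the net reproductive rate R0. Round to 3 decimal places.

lx = nx/n0 = nx/150: 1, 0.75333…, 0.47333…, 0.3, 0.18, 0.08, 0.03333…, 0
lx·mx by age: 0, 0.979333…, 1.42…, 1.14, 0.468, 0.28, 0.146667…, 0
R0 = Σ lx·mx = 4.434… → 4.434

4.434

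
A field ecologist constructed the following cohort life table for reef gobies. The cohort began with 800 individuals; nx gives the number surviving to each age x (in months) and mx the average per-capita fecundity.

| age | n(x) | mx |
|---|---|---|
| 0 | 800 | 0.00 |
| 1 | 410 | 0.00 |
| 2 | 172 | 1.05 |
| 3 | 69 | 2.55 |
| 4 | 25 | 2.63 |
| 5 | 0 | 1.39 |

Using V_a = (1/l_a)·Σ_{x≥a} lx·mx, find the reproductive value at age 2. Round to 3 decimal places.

lx = nx/n0 = nx/800: 1, 0.5125, 0.215, 0.08625, 0.03125, 0
lx·mx for x ≥ 2: 0.22575, 0.219938…, 0.082188…, 0 → sum = 0.527875…
V_2 = 0.527875… / l_2 = 0.527875… / 0.215 = 2.455233… → 2.455

2.455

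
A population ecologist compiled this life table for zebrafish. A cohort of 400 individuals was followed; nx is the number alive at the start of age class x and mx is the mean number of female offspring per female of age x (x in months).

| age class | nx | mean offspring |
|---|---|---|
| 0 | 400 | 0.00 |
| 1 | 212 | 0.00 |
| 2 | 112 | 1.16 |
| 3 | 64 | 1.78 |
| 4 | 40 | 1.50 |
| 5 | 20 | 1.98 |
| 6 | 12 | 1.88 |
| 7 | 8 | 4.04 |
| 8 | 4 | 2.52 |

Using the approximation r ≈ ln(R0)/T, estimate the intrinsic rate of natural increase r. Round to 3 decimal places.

0.006

lx = nx/n0 = nx/400: 1, 0.53, 0.28, 0.16, 0.1, 0.05, 0.03, 0.02, 0.01
R0 = Σ lx·mx = 0 + 0 + 0.3248 + 0.2848 + 0.15 + 0.099 + 0.0564 + 0.0808 + 0.0252 = 1.021
Σ x·lx·mx = 3.7046; T = 3.7046/1.021 = 3.6284…
r ≈ ln(R0)/T = ln(1.021)/3.6284… = 0.00573… → 0.006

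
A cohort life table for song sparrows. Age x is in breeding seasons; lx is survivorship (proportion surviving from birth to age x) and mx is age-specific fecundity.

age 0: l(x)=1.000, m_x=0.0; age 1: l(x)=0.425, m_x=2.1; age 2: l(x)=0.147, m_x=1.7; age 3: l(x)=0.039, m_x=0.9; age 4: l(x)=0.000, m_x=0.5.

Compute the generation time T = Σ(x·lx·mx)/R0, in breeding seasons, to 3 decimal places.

lx·mx: 0, 0.8925, 0.2499, 0.0351, 0 → R0 = 1.1775
x·lx·mx: 0, 0.8925, 0.4998, 0.1053, 0 → Σ = 1.4976
T = 1.4976 / 1.1775 = 1.271847… → 1.272

1.272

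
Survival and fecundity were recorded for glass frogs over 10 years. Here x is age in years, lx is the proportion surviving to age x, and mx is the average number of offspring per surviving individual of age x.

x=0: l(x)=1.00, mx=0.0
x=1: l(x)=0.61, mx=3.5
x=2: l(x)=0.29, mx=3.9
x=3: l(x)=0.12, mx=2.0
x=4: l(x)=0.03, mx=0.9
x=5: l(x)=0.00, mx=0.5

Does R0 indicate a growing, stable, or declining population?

R0 = Σ lx·mx = 0 + 2.135 + 1.131 + 0.24 + 0.027 + 0 = 3.533
R0 > 1, so the population is growing.

growing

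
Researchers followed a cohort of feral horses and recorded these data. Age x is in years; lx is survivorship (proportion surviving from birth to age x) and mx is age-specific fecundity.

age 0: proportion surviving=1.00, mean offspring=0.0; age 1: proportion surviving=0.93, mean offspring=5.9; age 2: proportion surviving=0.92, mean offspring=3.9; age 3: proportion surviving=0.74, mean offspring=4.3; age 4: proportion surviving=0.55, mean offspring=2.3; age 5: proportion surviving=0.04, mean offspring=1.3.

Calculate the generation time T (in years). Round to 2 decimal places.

lx·mx: 0, 5.487, 3.588, 3.182, 1.265, 0.052 → R0 = 13.574
x·lx·mx: 0, 5.487, 7.176, 9.546, 5.06, 0.26 → Σ = 27.529
T = 27.529 / 13.574 = 2.028068… → 2.03

2.03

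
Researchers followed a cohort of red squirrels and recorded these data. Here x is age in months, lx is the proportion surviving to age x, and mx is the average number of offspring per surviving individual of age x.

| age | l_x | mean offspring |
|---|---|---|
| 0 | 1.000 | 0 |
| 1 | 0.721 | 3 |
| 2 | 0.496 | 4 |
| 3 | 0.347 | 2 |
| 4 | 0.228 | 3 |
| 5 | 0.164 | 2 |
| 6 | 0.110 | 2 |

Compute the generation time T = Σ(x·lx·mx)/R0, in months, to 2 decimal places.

2.29

lx·mx: 0, 2.163, 1.984, 0.694, 0.684, 0.328, 0.22 → R0 = 6.073
x·lx·mx: 0, 2.163, 3.968, 2.082, 2.736, 1.64, 1.32 → Σ = 13.909
T = 13.909 / 6.073 = 2.290301… → 2.29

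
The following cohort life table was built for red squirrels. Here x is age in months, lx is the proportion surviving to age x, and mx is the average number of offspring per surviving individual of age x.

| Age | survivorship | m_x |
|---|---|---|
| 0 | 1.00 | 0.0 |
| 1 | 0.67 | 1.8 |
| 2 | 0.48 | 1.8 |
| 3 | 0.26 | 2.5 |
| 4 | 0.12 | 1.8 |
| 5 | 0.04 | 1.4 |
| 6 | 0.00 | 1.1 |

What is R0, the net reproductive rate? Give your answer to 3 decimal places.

lx·mx by age: 0, 1.206, 0.864, 0.65, 0.216, 0.056, 0
R0 = Σ lx·mx = 2.992 → 2.992

2.992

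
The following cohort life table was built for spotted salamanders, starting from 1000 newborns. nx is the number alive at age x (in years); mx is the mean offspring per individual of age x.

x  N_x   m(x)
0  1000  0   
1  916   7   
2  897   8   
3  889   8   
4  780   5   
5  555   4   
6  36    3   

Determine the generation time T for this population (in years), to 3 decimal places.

lx = nx/n0 = nx/1000: 1, 0.916, 0.897, 0.889, 0.78, 0.555, 0.036
lx·mx: 0, 6.412, 7.176, 7.112, 3.9, 2.22, 0.108 → R0 = 26.928
x·lx·mx: 0, 6.412, 14.352, 21.336, 15.6, 11.1, 0.648 → Σ = 69.448
T = 69.448 / 26.928 = 2.579026… → 2.579

2.579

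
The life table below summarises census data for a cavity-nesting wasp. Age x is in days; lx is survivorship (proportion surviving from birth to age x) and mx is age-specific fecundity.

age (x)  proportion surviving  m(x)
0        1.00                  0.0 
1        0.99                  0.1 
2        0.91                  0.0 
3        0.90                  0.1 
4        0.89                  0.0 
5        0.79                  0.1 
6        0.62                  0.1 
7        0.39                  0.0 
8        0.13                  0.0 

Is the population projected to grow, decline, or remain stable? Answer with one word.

R0 = Σ lx·mx = 0 + 0.099 + 0 + 0.09 + 0 + 0.079 + 0.062 + 0 + 0 = 0.33
R0 < 1, so the population is declining.

declining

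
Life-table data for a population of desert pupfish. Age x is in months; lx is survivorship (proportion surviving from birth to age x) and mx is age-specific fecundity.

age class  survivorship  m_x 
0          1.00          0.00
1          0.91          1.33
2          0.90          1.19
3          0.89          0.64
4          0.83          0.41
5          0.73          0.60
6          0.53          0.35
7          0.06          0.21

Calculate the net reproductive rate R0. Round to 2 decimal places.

lx·mx by age: 0, 1.2103, 1.071, 0.5696, 0.3403, 0.438, 0.1855, 0.0126
R0 = Σ lx·mx = 3.8273 → 3.83

3.83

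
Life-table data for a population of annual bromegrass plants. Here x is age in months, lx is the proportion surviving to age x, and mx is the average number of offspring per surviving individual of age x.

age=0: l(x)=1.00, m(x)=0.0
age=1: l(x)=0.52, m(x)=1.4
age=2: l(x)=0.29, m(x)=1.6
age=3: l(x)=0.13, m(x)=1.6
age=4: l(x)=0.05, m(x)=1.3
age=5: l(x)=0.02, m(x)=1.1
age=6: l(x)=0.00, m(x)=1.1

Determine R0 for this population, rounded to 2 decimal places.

lx·mx by age: 0, 0.728, 0.464, 0.208, 0.065, 0.022, 0
R0 = Σ lx·mx = 1.487 → 1.49

1.49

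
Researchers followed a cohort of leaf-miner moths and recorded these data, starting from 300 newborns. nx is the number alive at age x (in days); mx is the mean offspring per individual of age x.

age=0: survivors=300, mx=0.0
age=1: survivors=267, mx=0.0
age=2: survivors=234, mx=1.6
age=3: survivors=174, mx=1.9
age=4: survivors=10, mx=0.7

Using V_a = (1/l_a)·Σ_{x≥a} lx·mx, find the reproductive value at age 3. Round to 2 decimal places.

lx = nx/n0 = nx/300: 1, 0.89, 0.78, 0.58, 0.03333…
lx·mx for x ≥ 3: 1.102, 0.023333… → sum = 1.125333…
V_3 = 1.125333… / l_3 = 1.125333… / 0.58 = 1.94023… → 1.94

1.94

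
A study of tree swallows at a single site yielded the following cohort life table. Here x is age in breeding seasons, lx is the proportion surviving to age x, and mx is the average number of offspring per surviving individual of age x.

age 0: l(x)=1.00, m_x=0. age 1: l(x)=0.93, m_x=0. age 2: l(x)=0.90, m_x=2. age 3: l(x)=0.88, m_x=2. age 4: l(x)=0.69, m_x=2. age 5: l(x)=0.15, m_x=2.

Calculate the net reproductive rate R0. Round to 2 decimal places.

5.24

lx·mx by age: 0, 0, 1.8, 1.76, 1.38, 0.3
R0 = Σ lx·mx = 5.24 → 5.24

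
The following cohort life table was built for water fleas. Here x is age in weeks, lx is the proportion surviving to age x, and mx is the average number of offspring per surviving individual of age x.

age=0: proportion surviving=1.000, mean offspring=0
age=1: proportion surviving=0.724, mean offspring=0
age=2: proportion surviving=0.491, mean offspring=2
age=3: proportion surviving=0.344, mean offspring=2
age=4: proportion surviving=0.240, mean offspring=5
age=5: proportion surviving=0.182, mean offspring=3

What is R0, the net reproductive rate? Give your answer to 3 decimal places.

3.416

lx·mx by age: 0, 0, 0.982, 0.688, 1.2, 0.546
R0 = Σ lx·mx = 3.416 → 3.416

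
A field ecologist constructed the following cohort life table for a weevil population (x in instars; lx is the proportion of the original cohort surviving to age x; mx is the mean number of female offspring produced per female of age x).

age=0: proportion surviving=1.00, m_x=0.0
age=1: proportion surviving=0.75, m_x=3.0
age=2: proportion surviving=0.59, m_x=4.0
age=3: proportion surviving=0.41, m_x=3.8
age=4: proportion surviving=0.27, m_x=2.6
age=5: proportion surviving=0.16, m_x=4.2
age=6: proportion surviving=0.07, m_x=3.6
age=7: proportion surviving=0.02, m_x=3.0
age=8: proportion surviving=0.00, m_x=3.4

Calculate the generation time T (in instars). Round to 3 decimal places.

2.514

lx·mx: 0, 2.25, 2.36, 1.558, 0.702, 0.672, 0.252, 0.06, 0 → R0 = 7.854
x·lx·mx: 0, 2.25, 4.72, 4.674, 2.808, 3.36, 1.512, 0.42, 0 → Σ = 19.744
T = 19.744 / 7.854 = 2.513878… → 2.514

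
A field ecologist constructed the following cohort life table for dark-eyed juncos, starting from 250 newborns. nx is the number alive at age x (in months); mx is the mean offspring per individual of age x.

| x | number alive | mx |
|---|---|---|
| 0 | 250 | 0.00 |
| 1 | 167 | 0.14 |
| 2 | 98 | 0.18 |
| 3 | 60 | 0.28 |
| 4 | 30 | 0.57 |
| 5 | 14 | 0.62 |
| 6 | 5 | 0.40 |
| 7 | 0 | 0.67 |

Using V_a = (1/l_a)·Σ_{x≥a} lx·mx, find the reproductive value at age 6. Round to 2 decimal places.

lx = nx/n0 = nx/250: 1, 0.668, 0.392, 0.24, 0.12, 0.056, 0.02, 0
lx·mx for x ≥ 6: 0.008, 0 → sum = 0.008
V_6 = 0.008 / l_6 = 0.008 / 0.02 = 0.4 → 0.40

0.40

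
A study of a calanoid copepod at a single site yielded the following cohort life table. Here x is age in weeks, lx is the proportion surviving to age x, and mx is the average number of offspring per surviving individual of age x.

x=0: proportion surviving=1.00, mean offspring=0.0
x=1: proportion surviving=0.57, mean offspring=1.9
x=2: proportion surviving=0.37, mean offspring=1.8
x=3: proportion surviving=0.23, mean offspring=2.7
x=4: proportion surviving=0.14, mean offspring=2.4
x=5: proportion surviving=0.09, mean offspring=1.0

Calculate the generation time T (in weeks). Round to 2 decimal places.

lx·mx: 0, 1.083, 0.666, 0.621, 0.336, 0.09 → R0 = 2.796
x·lx·mx: 0, 1.083, 1.332, 1.863, 1.344, 0.45 → Σ = 6.072
T = 6.072 / 2.796 = 2.171674… → 2.17

2.17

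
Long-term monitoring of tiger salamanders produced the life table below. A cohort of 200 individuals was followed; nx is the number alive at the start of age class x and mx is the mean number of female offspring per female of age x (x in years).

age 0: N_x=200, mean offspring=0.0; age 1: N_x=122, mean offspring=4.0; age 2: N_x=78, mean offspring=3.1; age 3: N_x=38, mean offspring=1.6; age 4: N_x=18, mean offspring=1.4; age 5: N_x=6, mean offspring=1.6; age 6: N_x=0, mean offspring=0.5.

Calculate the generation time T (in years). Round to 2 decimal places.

1.58

lx = nx/n0 = nx/200: 1, 0.61, 0.39, 0.19, 0.09, 0.03, 0
lx·mx: 0, 2.44, 1.209, 0.304, 0.126, 0.048, 0 → R0 = 4.127
x·lx·mx: 0, 2.44, 2.418, 0.912, 0.504, 0.24, 0 → Σ = 6.514
T = 6.514 / 4.127 = 1.578386… → 1.58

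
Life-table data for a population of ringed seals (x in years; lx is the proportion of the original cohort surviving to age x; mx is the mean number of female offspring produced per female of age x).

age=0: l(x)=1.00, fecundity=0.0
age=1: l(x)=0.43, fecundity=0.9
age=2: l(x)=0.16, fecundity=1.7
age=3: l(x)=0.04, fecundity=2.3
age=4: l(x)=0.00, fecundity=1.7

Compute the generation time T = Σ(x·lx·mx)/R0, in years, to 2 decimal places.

1.61

lx·mx: 0, 0.387, 0.272, 0.092, 0 → R0 = 0.751
x·lx·mx: 0, 0.387, 0.544, 0.276, 0 → Σ = 1.207
T = 1.207 / 0.751 = 1.60719… → 1.61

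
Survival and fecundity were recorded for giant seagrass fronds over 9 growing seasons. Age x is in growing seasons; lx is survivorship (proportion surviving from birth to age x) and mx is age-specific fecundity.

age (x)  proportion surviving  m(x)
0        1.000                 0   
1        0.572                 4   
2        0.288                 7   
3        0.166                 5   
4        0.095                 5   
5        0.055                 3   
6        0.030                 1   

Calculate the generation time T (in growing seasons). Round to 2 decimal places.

lx·mx: 0, 2.288, 2.016, 0.83, 0.475, 0.165, 0.03 → R0 = 5.804
x·lx·mx: 0, 2.288, 4.032, 2.49, 1.9, 0.825, 0.18 → Σ = 11.715
T = 11.715 / 5.804 = 2.018436… → 2.02

2.02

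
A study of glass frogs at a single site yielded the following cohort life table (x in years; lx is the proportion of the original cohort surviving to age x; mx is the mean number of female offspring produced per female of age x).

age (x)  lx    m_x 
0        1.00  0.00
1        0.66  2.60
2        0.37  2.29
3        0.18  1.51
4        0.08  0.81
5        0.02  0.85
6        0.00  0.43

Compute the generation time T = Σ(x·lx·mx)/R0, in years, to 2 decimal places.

1.57

lx·mx: 0, 1.716, 0.8473, 0.2718, 0.0648, 0.017, 0 → R0 = 2.9169
x·lx·mx: 0, 1.716, 1.6946, 0.8154, 0.2592, 0.085, 0 → Σ = 4.5702
T = 4.5702 / 2.9169 = 1.5668… → 1.57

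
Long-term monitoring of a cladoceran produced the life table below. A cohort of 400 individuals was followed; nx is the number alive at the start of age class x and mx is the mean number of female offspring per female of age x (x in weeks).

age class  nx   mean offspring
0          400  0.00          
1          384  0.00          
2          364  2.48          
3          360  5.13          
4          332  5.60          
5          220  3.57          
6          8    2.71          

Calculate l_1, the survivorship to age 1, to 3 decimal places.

l_1 = n_1/n_0 = 384/400 = 0.96 → 0.960

0.960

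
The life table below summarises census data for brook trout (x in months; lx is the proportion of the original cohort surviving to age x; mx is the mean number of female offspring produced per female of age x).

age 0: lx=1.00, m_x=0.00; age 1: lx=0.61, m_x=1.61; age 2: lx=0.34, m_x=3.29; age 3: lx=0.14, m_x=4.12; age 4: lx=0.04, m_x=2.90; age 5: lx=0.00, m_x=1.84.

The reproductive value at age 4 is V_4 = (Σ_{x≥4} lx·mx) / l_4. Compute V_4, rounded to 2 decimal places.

2.90

lx·mx for x ≥ 4: 0.116, 0 → sum = 0.116
V_4 = 0.116 / l_4 = 0.116 / 0.04 = 2.9 → 2.90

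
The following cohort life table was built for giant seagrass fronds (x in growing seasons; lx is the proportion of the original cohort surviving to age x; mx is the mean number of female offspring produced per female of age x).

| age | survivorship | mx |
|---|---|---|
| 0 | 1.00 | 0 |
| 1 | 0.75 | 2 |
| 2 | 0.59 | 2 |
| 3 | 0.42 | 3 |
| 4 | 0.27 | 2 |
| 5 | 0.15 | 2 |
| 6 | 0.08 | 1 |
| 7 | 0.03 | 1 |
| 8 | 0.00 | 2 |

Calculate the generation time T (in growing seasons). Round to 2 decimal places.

2.45

lx·mx: 0, 1.5, 1.18, 1.26, 0.54, 0.3, 0.08, 0.03, 0 → R0 = 4.89
x·lx·mx: 0, 1.5, 2.36, 3.78, 2.16, 1.5, 0.48, 0.21, 0 → Σ = 11.99
T = 11.99 / 4.89 = 2.451943… → 2.45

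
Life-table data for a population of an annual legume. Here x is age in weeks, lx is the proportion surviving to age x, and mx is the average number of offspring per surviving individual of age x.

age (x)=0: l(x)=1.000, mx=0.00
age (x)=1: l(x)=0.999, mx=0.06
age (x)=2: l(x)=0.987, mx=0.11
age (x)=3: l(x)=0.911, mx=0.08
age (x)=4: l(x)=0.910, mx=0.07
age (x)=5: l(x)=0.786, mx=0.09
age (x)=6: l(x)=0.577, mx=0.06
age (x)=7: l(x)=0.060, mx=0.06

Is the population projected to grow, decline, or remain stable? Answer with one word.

R0 = Σ lx·mx = 0 + 0.05994 + 0.10857 + 0.07288 + 0.0637 + 0.07074 + 0.03462 + 0.0036 = 0.41405
R0 < 1, so the population is declining.

declining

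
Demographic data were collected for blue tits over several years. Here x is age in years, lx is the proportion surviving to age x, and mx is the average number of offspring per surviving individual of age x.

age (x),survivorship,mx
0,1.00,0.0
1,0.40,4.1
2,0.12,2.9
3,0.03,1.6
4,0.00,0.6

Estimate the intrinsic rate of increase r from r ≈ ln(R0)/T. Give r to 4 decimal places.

R0 = Σ lx·mx = 0 + 1.64 + 0.348 + 0.048 + 0 = 2.036
Σ x·lx·mx = 2.48; T = 2.48/2.036 = 1.21807…
r ≈ ln(R0)/T = ln(2.036)/1.21807… = 0.583697… → 0.5837

0.5837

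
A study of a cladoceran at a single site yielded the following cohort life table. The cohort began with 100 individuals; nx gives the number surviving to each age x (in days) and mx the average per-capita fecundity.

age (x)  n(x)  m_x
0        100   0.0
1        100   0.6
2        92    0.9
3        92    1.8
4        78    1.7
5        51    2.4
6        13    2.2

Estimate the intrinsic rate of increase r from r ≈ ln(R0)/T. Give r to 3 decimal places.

0.517

lx = nx/n0 = nx/100: 1, 1, 0.92, 0.92, 0.78, 0.51, 0.13
R0 = Σ lx·mx = 0 + 0.6 + 0.828 + 1.656 + 1.326 + 1.224 + 0.286 = 5.92
Σ x·lx·mx = 20.364; T = 20.364/5.92 = 3.43986…
r ≈ ln(R0)/T = ln(5.92)/3.43986… = 0.51698… → 0.517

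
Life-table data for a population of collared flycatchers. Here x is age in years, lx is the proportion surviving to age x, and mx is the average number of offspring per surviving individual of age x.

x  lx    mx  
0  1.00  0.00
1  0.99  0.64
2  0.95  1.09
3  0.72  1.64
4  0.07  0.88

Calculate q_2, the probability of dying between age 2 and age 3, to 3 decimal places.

0.242

q_2 = (l_2 − l_3) / l_2 = (0.95 − 0.72) / 0.95
     = 0.23 / 0.95 = 0.242105… → 0.242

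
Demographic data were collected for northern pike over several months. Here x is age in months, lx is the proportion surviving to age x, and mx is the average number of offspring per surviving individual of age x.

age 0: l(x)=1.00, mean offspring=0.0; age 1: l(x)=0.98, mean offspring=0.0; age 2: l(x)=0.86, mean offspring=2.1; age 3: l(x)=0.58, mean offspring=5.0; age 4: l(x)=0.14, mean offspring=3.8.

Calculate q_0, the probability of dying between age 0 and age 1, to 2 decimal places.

q_0 = (l_0 − l_1) / l_0 = (1 − 0.98) / 1
     = 0.02 / 1 = 0.02 → 0.02

0.02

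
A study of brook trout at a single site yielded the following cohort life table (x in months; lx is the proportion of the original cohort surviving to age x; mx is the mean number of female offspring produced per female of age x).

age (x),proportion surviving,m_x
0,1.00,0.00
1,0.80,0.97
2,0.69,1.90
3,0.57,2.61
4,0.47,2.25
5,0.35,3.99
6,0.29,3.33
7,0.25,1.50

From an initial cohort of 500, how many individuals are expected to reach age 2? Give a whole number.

Expected survivors = N0 · l_2 = 500 × 0.69 = 345 → 345

345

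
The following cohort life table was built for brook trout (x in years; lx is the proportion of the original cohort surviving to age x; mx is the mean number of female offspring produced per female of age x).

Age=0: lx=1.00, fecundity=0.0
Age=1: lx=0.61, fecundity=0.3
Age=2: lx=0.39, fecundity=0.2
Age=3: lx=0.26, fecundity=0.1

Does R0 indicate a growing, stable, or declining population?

R0 = Σ lx·mx = 0 + 0.183 + 0.078 + 0.026 = 0.287
R0 < 1, so the population is declining.

declining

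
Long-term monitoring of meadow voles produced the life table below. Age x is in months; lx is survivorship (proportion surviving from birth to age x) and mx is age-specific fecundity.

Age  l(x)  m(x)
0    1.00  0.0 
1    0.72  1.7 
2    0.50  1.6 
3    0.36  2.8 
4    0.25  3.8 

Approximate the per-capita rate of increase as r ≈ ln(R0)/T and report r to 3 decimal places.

0.570

R0 = Σ lx·mx = 0 + 1.224 + 0.8 + 1.008 + 0.95 = 3.982
Σ x·lx·mx = 9.648; T = 9.648/3.982 = 2.4229…
r ≈ ln(R0)/T = ln(3.982)/2.4229… = 0.5703… → 0.570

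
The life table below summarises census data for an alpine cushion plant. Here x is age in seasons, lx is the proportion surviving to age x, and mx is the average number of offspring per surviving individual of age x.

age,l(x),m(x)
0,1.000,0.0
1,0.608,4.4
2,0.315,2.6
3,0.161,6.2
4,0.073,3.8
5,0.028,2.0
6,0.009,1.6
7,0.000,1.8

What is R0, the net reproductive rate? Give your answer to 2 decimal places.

4.84

lx·mx by age: 0, 2.6752, 0.819, 0.9982, 0.2774, 0.056, 0.0144, 0
R0 = Σ lx·mx = 4.8402 → 4.84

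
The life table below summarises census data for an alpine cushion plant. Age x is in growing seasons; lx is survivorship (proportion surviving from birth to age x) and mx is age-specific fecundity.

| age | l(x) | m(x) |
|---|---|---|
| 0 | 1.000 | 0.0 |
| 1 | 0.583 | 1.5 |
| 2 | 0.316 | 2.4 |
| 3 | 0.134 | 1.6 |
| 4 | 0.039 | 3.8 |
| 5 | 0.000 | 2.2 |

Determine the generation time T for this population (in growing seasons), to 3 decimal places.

1.818

lx·mx: 0, 0.8745, 0.7584, 0.2144, 0.1482, 0 → R0 = 1.9955
x·lx·mx: 0, 0.8745, 1.5168, 0.6432, 0.5928, 0 → Σ = 3.6273
T = 3.6273 / 1.9955 = 1.81774… → 1.818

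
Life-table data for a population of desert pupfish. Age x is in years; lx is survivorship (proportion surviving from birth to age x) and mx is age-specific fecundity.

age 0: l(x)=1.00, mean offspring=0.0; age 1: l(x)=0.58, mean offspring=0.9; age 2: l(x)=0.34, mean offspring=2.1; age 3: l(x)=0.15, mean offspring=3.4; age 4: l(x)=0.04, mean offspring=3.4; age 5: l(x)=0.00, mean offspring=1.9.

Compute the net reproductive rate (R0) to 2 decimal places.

lx·mx by age: 0, 0.522, 0.714, 0.51, 0.136, 0
R0 = Σ lx·mx = 1.882 → 1.88

1.88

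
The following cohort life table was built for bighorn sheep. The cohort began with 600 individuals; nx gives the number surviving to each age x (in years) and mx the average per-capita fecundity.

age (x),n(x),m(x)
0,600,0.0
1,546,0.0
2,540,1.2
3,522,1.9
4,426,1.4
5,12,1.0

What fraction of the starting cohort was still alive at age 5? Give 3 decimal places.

0.020

l_5 = n_5/n_0 = 12/600 = 0.02 → 0.020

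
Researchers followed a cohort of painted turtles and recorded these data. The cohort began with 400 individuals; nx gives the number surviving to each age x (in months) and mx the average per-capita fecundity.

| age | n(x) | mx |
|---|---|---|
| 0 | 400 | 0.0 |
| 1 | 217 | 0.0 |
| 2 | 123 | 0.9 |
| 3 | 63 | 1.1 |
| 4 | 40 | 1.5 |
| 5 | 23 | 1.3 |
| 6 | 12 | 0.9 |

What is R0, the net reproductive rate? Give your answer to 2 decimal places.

0.70

lx = nx/n0 = nx/400: 1, 0.5425, 0.3075, 0.1575, 0.1, 0.0575, 0.03
lx·mx by age: 0, 0, 0.27675, 0.17325, 0.15, 0.07475, 0.027
R0 = Σ lx·mx = 0.70175 → 0.70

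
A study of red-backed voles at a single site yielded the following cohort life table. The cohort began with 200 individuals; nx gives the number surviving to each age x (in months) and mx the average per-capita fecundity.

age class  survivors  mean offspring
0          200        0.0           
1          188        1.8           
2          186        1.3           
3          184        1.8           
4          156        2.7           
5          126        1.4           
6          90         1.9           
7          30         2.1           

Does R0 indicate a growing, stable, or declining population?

lx = nx/n0 = nx/200: 1, 0.94, 0.93, 0.92, 0.78, 0.63, 0.45, 0.15
R0 = Σ lx·mx = 0 + 1.692 + 1.209 + 1.656 + 2.106 + 0.882 + 0.855 + 0.315 = 8.715
R0 > 1, so the population is growing.

growing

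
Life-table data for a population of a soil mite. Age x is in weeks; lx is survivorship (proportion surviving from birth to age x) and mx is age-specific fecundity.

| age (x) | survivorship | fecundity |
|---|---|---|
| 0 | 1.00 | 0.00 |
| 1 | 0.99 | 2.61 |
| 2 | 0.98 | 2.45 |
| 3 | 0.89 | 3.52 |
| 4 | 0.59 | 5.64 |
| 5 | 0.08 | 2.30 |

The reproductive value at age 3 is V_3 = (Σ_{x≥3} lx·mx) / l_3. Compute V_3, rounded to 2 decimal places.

lx·mx for x ≥ 3: 3.1328, 3.3276, 0.184 → sum = 6.6444
V_3 = 6.6444 / l_3 = 6.6444 / 0.89 = 7.465618… → 7.47

7.47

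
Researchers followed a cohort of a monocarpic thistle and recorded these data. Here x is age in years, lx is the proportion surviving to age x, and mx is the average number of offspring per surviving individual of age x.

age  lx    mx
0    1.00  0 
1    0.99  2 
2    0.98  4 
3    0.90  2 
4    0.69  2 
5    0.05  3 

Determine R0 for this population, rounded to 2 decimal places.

9.23

lx·mx by age: 0, 1.98, 3.92, 1.8, 1.38, 0.15
R0 = Σ lx·mx = 9.23 → 9.23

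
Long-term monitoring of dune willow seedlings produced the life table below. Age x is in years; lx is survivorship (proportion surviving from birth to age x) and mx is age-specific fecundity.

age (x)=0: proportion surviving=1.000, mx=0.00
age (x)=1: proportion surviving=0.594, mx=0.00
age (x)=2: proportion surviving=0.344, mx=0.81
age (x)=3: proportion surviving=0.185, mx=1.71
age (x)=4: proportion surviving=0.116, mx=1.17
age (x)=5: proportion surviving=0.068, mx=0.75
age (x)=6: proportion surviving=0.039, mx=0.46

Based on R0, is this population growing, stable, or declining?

declining

R0 = Σ lx·mx = 0 + 0 + 0.27864 + 0.31635 + 0.13572 + 0.051 + 0.01794 = 0.79965
R0 < 1, so the population is declining.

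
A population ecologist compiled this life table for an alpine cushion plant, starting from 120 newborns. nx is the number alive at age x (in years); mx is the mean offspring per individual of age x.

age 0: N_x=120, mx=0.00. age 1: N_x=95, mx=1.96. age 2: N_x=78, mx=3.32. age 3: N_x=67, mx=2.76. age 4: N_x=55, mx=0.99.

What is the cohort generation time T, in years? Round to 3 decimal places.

2.157

lx = nx/n0 = nx/120: 1, 0.79167…, 0.65, 0.55833…, 0.45833…
lx·mx: 0, 1.551667…, 2.158, 1.541…, 0.45375… → R0 = 5.704417…
x·lx·mx: 0, 1.551667…, 4.316, 4.623…, 1.815… → Σ = 12.305667…
T = 12.305667… / 5.704417… = 2.157217… → 2.157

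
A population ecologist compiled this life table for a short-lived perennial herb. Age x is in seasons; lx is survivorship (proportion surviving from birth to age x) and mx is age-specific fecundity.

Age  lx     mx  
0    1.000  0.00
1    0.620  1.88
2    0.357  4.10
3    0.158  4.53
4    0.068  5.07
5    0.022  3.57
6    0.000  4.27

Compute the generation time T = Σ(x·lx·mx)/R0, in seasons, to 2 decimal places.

2.13

lx·mx: 0, 1.1656, 1.4637, 0.71574, 0.34476, 0.07854, 0 → R0 = 3.76834
x·lx·mx: 0, 1.1656, 2.9274, 2.14722, 1.37904, 0.3927, 0 → Σ = 8.01196
T = 8.01196 / 3.76834 = 2.126125… → 2.13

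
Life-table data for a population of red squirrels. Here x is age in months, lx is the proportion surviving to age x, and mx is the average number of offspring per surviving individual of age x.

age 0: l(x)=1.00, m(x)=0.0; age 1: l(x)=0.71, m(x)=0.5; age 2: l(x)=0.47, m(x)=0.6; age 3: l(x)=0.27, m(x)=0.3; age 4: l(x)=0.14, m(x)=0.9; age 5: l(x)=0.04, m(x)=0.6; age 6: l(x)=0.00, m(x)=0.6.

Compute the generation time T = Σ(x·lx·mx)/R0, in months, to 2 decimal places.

2.06

lx·mx: 0, 0.355, 0.282, 0.081, 0.126, 0.024, 0 → R0 = 0.868
x·lx·mx: 0, 0.355, 0.564, 0.243, 0.504, 0.12, 0 → Σ = 1.786
T = 1.786 / 0.868 = 2.057604… → 2.06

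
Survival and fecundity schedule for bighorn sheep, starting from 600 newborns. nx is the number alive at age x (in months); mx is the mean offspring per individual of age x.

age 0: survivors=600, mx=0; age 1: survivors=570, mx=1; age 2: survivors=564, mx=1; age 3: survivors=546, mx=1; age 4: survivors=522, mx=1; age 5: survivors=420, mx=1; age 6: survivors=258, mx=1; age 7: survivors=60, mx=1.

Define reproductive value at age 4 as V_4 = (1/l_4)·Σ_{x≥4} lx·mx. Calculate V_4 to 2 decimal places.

lx = nx/n0 = nx/600: 1, 0.95, 0.94, 0.91, 0.87, 0.7, 0.43, 0.1
lx·mx for x ≥ 4: 0.87, 0.7, 0.43, 0.1 → sum = 2.1
V_4 = 2.1 / l_4 = 2.1 / 0.87 = 2.413793… → 2.41

2.41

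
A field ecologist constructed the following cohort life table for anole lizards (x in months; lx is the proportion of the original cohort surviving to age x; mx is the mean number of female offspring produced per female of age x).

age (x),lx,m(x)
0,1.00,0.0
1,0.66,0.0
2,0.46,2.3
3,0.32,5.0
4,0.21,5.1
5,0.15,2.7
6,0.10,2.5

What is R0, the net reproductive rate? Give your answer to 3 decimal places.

lx·mx by age: 0, 0, 1.058, 1.6, 1.071, 0.405, 0.25
R0 = Σ lx·mx = 4.384 → 4.384

4.384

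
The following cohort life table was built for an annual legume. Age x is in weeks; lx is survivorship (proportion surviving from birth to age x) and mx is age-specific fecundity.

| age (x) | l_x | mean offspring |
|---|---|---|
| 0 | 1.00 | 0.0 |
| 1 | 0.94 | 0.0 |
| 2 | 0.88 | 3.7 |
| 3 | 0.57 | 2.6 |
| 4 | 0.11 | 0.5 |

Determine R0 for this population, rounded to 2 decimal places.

4.79

lx·mx by age: 0, 0, 3.256, 1.482, 0.055
R0 = Σ lx·mx = 4.793 → 4.79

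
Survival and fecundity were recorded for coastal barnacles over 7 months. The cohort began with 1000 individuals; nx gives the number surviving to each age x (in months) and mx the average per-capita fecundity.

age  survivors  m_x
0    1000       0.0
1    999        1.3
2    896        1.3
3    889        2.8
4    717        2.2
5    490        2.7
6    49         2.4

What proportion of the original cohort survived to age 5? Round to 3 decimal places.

0.490

l_5 = n_5/n_0 = 490/1000 = 0.49 → 0.490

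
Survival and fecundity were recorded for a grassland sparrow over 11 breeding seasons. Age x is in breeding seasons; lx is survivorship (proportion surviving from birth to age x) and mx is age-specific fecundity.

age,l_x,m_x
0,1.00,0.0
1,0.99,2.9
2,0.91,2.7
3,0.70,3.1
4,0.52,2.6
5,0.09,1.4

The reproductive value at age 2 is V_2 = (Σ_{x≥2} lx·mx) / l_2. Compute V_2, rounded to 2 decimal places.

6.71

lx·mx for x ≥ 2: 2.457, 2.17, 1.352, 0.126 → sum = 6.105
V_2 = 6.105 / l_2 = 6.105 / 0.91 = 6.708791… → 6.71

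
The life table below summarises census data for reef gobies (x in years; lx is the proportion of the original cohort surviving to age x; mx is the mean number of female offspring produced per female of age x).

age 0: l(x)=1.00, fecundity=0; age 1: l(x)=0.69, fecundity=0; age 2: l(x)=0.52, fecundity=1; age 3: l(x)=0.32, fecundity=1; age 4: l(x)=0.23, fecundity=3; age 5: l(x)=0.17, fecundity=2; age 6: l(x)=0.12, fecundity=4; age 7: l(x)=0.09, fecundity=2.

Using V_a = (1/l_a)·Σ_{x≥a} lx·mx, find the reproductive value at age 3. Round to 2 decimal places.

6.28

lx·mx for x ≥ 3: 0.32, 0.69, 0.34, 0.48, 0.18 → sum = 2.01
V_3 = 2.01 / l_3 = 2.01 / 0.32 = 6.28125 → 6.28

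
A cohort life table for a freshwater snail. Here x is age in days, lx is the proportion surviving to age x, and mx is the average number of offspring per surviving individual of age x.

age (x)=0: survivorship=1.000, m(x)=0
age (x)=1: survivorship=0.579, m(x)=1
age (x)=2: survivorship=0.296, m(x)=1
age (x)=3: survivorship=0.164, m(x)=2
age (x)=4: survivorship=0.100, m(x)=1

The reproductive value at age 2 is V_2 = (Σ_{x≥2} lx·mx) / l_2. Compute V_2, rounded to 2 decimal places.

2.45

lx·mx for x ≥ 2: 0.296, 0.328, 0.1 → sum = 0.724
V_2 = 0.724 / l_2 = 0.724 / 0.296 = 2.445946… → 2.45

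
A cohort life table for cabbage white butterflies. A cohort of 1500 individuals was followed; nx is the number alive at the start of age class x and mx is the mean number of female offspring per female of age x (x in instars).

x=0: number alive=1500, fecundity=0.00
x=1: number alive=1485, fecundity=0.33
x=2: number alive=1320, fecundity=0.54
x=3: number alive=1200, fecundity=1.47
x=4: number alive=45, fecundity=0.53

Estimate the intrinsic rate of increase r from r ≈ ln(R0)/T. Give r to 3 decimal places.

0.283

lx = nx/n0 = nx/1500: 1, 0.99, 0.88, 0.8, 0.03
R0 = Σ lx·mx = 0 + 0.3267 + 0.4752 + 1.176 + 0.0159 = 1.9938
Σ x·lx·mx = 4.8687; T = 4.8687/1.9938 = 2.44192…
r ≈ ln(R0)/T = ln(1.9938)/2.44192… = 0.28258… → 0.283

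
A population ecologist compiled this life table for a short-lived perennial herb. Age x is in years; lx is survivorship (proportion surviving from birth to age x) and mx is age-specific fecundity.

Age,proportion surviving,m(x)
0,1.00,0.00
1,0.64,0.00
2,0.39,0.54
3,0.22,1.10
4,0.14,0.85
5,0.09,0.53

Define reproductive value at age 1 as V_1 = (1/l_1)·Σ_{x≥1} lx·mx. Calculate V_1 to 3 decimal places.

0.968

lx·mx for x ≥ 1: 0, 0.2106, 0.242, 0.119, 0.0477 → sum = 0.6193
V_1 = 0.6193 / l_1 = 0.6193 / 0.64 = 0.967656… → 0.968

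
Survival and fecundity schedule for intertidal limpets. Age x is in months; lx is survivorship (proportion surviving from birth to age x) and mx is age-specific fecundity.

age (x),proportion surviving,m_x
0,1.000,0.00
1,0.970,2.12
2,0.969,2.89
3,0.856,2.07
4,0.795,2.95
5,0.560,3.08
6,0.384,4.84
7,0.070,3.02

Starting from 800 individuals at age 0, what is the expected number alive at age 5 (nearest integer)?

Expected survivors = N0 · l_5 = 800 × 0.560 = 448 → 448

448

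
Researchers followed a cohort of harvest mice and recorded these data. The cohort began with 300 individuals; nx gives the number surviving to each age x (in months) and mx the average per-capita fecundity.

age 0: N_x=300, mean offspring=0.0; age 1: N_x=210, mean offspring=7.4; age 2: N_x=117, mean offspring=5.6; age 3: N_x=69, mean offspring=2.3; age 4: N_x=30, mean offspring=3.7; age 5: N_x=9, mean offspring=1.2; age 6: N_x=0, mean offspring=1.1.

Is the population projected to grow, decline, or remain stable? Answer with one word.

lx = nx/n0 = nx/300: 1, 0.7, 0.39, 0.23, 0.1, 0.03, 0
R0 = Σ lx·mx = 0 + 5.18 + 2.184 + 0.529 + 0.37 + 0.036 + 0 = 8.299
R0 > 1, so the population is growing.

growing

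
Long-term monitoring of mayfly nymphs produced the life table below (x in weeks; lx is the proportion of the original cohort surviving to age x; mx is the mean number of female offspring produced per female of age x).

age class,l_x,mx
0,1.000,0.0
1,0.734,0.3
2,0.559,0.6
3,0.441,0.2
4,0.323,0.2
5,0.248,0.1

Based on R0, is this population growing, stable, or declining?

R0 = Σ lx·mx = 0 + 0.2202 + 0.3354 + 0.0882 + 0.0646 + 0.0248 = 0.7332
R0 < 1, so the population is declining.

declining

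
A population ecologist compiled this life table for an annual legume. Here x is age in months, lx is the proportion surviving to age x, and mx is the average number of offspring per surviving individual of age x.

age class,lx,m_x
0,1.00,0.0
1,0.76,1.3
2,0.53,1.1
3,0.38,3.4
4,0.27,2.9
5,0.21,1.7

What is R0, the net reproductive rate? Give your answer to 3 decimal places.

4.003

lx·mx by age: 0, 0.988, 0.583, 1.292, 0.783, 0.357
R0 = Σ lx·mx = 4.003 → 4.003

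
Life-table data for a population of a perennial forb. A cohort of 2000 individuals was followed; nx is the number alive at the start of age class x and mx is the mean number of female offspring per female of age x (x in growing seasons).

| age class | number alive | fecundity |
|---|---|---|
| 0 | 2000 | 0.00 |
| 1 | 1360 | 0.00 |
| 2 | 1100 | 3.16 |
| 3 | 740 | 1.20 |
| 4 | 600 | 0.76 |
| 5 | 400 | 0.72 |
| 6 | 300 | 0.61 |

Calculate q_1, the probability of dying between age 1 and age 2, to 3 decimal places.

0.191

lx = nx/n0 = nx/2000: 1, 0.68, 0.55, 0.37, 0.3, 0.2, 0.15
q_1 = (l_1 − l_2) / l_1 = (0.68 − 0.55) / 0.68
     = 0.13 / 0.68 = 0.191176… → 0.191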